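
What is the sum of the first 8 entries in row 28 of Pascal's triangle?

1 + 28 + 378 + 3276 + 20475 + 98280 + 376740 + 1184040 = 1683218.

1683218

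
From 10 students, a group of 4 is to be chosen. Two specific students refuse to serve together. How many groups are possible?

182

All 4-subsets: C(10,4) = 210. Those containing both fixed elements: C(8,2) = 28.
210 − 28 = 182.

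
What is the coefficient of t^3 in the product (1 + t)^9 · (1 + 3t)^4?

1110

Coefficient of t^3 = Σ_{j} C(9,j)·1^j·C(4,3-j)·3^(3-j) for j from 0 to 3.
= 108 + 486 + 432 + 84 = 1110.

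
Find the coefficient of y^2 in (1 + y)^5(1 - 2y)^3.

-8

Coefficient of y^2 = Σ_{j} C(5,j)·1^j·C(3,2-j)·(-2)^(2-j) for j from 0 to 2.
= 12 + (-30) + 10 = -8.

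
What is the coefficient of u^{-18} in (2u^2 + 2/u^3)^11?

337920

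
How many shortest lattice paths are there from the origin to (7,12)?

Each path is a sequence of 19 steps with 7 rights: C(19,7) = 50388.

50388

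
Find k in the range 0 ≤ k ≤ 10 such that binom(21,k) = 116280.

C(21,k) increases on 0 ≤ k ≤ 10. C(21,6) = 54264 and C(21,7) = 116280, so k = 7.

7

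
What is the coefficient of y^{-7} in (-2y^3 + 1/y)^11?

-22

General term: C(11,j)·(-2y^3)^j·(1/y)^(11-j), with y-exponent 3j − 1(11−j) = 4j − 11.
Set 4j − 11 = -7: j = 1.
C(11,1) = 11; (-2)^1 = -2; 1^10 = 1.
Coefficient = 11 · (-2) · 1 = -22.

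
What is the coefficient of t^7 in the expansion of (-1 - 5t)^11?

The general term is C(11,j)·(-1)^j·(-5t)^(11-j); the t^7 term has j = 4.
C(11,4) = 330.
Coefficient = C(11,4) · (-5)^7 = 330 · (-78125) = -25781250.

-25781250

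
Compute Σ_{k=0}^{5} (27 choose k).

1 + 27 + 351 + 2925 + 17550 + 80730 = 101584.

101584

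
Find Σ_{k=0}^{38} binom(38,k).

274877906944

Setting x = 1 in (1+x)^38 gives Σ C(38,k) = 2^38 = 274877906944.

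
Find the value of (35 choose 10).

183579396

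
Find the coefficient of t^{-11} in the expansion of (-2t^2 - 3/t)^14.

44641044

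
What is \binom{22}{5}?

26334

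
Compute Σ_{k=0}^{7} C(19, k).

94184

1 + 19 + 171 + 969 + 3876 + 11628 + 27132 + 50388 = 94184.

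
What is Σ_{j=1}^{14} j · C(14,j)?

Differentiating (1+x)^14 and setting x=1: Σ j·C(14,j) = 14·2^13 = 114688.

114688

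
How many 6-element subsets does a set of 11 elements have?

C(11,6) = C(11,5) by symmetry.
C(11,5) = (11·10·9·8·7) / 5! = 55440 / 120 = 462.

462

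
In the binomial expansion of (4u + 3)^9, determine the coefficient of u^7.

5308416

The general term is C(9,j)·(4u)^j·(3)^(9-j); the u^7 term has j = 7.
C(9,7) = 36.
Coefficient = C(9,7) · 4^7 · 3^2 = 36 · 16384 · 9 = 5308416.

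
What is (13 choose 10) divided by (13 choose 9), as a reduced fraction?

C(n,k+1)/C(n,k) = (n−k)/(k+1) = (13−9)/(9+1) = 4/10 = 2/5.

2/5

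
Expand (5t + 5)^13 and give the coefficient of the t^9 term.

872802734375

The general term is C(13,j)·(5t)^j·(5)^(13-j); the t^9 term has j = 9.
C(13,9) = 715.
Coefficient = C(13,9) · 5^9 · 5^4 = 715 · 1953125 · 625 = 872802734375.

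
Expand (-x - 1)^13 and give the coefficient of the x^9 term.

-715

The general term is C(13,j)·(-x)^j·(-1)^(13-j); the x^9 term has j = 9.
C(13,9) = 715.
Coefficient = C(13,9) · (-1)^9 = 715 · (-1) = -715.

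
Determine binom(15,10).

3003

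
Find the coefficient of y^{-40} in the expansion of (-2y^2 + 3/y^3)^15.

-143489070

General term: C(15,j)·(-2y^2)^j·(3/y^3)^(15-j), with y-exponent 2j − 3(15−j) = 5j − 45.
Set 5j − 45 = -40: j = 1.
C(15,1) = 15; (-2)^1 = -2; 3^14 = 4782969.
Coefficient = 15 · (-2) · 4782969 = -143489070.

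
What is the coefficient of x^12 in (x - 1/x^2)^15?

-15

General term: C(15,j)·(x)^j·(-1/x^2)^(15-j), with x-exponent 1j − 2(15−j) = 3j − 30.
Set 3j − 30 = 12: j = 14.
C(15,14) = 15; 1^14 = 1; (-1)^1 = -1.
Coefficient = 15 · 1 · (-1) = -15.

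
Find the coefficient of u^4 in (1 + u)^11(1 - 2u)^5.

Coefficient of u^4 = Σ_{j} C(11,j)·1^j·C(5,4-j)·(-2)^(4-j) for j from 0 to 4.
= 80 + (-880) + 2200 + (-1650) + 330 = 80.

80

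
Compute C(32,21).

129024480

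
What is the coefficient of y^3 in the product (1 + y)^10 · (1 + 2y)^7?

1870

Coefficient of y^3 = Σ_{j} C(10,j)·1^j·C(7,3-j)·2^(3-j) for j from 0 to 3.
= 280 + 840 + 630 + 120 = 1870.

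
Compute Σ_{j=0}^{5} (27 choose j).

101584

1 + 27 + 351 + 2925 + 17550 + 80730 = 101584.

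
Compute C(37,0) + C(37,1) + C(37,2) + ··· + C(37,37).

137438953472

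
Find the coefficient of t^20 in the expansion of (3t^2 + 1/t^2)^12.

2125764

General term: C(12,j)·(3t^2)^j·(1/t^2)^(12-j), with t-exponent 2j − 2(12−j) = 4j − 24.
Set 4j − 24 = 20: j = 11.
C(12,11) = 12; 3^11 = 177147; 1^1 = 1.
Coefficient = 12 · 177147 · 1 = 2125764.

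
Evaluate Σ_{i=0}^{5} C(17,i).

9402

1 + 17 + 136 + 680 + 2380 + 6188 = 9402.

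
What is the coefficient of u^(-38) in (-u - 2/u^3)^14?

114688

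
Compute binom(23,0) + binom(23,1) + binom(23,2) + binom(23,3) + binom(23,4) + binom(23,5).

1 + 23 + 253 + 1771 + 8855 + 33649 = 44552.

44552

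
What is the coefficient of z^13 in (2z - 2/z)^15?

-491520

General term: C(15,j)·(2z)^j·(-2/z)^(15-j), with z-exponent 1j − 1(15−j) = 2j − 15.
Set 2j − 15 = 13: j = 14.
C(15,14) = 15; 2^14 = 16384; (-2)^1 = -2.
Coefficient = 15 · 16384 · (-2) = -491520.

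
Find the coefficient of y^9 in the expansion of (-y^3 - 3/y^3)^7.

-189

General term: C(7,j)·(-y^3)^j·(-3/y^3)^(7-j), with y-exponent 3j − 3(7−j) = 6j − 21.
Set 6j − 21 = 9: j = 5.
C(7,5) = 21; (-1)^5 = -1; (-3)^2 = 9.
Coefficient = 21 · (-1) · 9 = -189.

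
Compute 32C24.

10518300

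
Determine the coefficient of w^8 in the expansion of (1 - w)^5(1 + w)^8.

Coefficient of w^8 = Σ_{j} C(5,j)·(-1)^j·C(8,8-j)·1^(8-j) for j from 0 to 5.
= 1 + (-40) + 280 + (-560) + 350 + (-56) = -25.

-25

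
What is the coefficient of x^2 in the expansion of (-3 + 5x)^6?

The general term is C(6,j)·(-3)^j·(5x)^(6-j); the x^2 term has j = 4.
C(6,4) = 15.
Coefficient = C(6,4) · (-3)^4 · 5^2 = 15 · 81 · 25 = 30375.

30375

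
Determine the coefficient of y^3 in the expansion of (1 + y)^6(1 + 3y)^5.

1055

Coefficient of y^3 = Σ_{j} C(6,j)·1^j·C(5,3-j)·3^(3-j) for j from 0 to 3.
= 270 + 540 + 225 + 20 = 1055.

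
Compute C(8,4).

70

C(8,4) = (8·7·6·5) / 4! = 1680 / 24 = 70.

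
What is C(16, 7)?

C(16,7) = (16·15·14·13·12·11·10) / 7! = 57657600 / 5040 = 11440.

11440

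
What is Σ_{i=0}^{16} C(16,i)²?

601080390

Σ C(16,i)² is the coefficient of x^16 in (1+x)^16(1+x)^16 = (1+x)^32, i.e. C(32,16) = 601080390.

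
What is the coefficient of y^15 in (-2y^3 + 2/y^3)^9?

-18432

General term: C(9,j)·(-2y^3)^j·(2/y^3)^(9-j), with y-exponent 3j − 3(9−j) = 6j − 27.
Set 6j − 27 = 15: j = 7.
C(9,7) = 36; (-2)^7 = -128; 2^2 = 4.
Coefficient = 36 · (-128) · 4 = -18432.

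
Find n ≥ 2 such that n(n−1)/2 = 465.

31

n(n−1)/2 = 465 ⇒ n(n−1) = 930. Since 31·30 = 930, n = 31.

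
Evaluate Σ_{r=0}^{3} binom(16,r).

697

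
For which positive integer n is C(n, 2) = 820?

n(n−1)/2 = 820 ⇒ n(n−1) = 1640. Since 41·40 = 1640, n = 41.

41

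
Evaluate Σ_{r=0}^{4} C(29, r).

1 + 29 + 406 + 3654 + 23751 = 27841.

27841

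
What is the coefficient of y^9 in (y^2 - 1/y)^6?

-6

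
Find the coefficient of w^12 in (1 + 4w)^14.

The general term is C(14,j)·(1)^j·(4w)^(14-j); the w^12 term has j = 2.
C(14,2) = 91.
Coefficient = C(14,2) · 4^12 = 91 · 16777216 = 1526726656.

1526726656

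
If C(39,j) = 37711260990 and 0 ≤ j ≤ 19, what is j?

16

C(39,j) increases on 0 ≤ j ≤ 19. C(39,15) = 25140840660 and C(39,16) = 37711260990, so j = 16.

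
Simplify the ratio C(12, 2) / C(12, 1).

11/2

C(n,k+1)/C(n,k) = (n−k)/(k+1) = (12−1)/(1+1) = 11/2.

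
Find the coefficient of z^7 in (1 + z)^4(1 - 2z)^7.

-408

Coefficient of z^7 = Σ_{j} C(4,j)·1^j·C(7,7-j)·(-2)^(7-j) for j from 0 to 4.
= (-128) + 1792 + (-4032) + 2240 + (-280) = -408.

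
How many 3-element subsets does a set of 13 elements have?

286

C(13,3) = (13·12·11) / 3! = 1716 / 6 = 286.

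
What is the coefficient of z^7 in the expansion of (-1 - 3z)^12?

The general term is C(12,j)·(-1)^j·(-3z)^(12-j); the z^7 term has j = 5.
C(12,5) = 792.
Coefficient = C(12,5) · (-1)^5 · (-3)^7 = 792 · (-1) · (-2187) = 1732104.

1732104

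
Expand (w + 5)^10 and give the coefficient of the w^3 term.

9375000

The general term is C(10,j)·(w)^j·(5)^(10-j); the w^3 term has j = 3.
C(10,3) = 120.
Coefficient = C(10,3) · 5^7 = 120 · 78125 = 9375000.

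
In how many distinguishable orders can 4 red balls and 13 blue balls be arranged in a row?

2380

Choose positions for the red balls: C(17,4) = 2380.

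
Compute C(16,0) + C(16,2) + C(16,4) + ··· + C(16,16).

32768

Half of (1+1)^16 + (1−1)^16 gives the even-index sum: 2^15 = 32768.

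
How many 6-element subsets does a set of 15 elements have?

5005

C(15,6) = (15·14·13·12·11·10) / 6! = 3603600 / 720 = 5005.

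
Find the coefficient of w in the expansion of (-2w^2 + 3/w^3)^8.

General term: C(8,j)·(-2w^2)^j·(3/w^3)^(8-j), with w-exponent 2j − 3(8−j) = 5j − 24.
Set 5j − 24 = 1: j = 5.
C(8,5) = 56; (-2)^5 = -32; 3^3 = 27.
Coefficient = 56 · (-32) · 27 = -48384.

-48384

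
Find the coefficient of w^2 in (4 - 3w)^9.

5308416

The general term is C(9,j)·(4)^j·(-3w)^(9-j); the w^2 term has j = 7.
C(9,7) = 36.
Coefficient = C(9,7) · 4^7 · (-3)^2 = 36 · 16384 · 9 = 5308416.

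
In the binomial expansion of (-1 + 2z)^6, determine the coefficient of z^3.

-160

The general term is C(6,j)·(-1)^j·(2z)^(6-j); the z^3 term has j = 3.
C(6,3) = 20.
Coefficient = C(6,3) · (-1)^3 · 2^3 = 20 · (-1) · 8 = -160.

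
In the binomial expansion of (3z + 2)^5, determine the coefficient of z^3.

The general term is C(5,j)·(3z)^j·(2)^(5-j); the z^3 term has j = 3.
C(5,3) = 10.
Coefficient = C(5,3) · 3^3 · 2^2 = 10 · 27 · 4 = 1080.

1080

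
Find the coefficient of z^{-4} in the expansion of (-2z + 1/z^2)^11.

29568

General term: C(11,j)·(-2z)^j·(1/z^2)^(11-j), with z-exponent 1j − 2(11−j) = 3j − 22.
Set 3j − 22 = -4: j = 6.
C(11,6) = 462; (-2)^6 = 64; 1^5 = 1.
Coefficient = 462 · 64 · 1 = 29568.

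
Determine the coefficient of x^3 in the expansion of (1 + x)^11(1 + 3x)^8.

5769

Coefficient of x^3 = Σ_{j} C(11,j)·1^j·C(8,3-j)·3^(3-j) for j from 0 to 3.
= 1512 + 2772 + 1320 + 165 = 5769.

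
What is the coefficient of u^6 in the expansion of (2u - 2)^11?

The general term is C(11,j)·(2u)^j·(-2)^(11-j); the u^6 term has j = 6.
C(11,6) = 462.
Coefficient = C(11,6) · 2^6 · (-2)^5 = 462 · 64 · (-32) = -946176.

-946176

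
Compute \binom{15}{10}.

3003

C(15,10) = C(15,5) by symmetry.
C(15,5) = (15·14·13·12·11) / 5! = 360360 / 120 = 3003.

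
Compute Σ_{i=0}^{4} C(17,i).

1 + 17 + 136 + 680 + 2380 = 3214.

3214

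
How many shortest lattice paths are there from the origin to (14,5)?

11628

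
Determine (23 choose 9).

C(23,9) = (23·22·21·20·19·18·17·16·15) / 9! = 296541907200 / 362880 = 817190.

817190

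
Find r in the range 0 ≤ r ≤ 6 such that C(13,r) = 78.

C(13,r) increases on 0 ≤ r ≤ 6. C(13,1) = 13 and C(13,2) = 78, so r = 2.

2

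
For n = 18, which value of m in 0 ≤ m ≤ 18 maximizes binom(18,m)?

9

C(18,m) is maximized at m = 18/2 = 9.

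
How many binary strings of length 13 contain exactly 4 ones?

Choose the 4 positions: C(13,4) = 715.

715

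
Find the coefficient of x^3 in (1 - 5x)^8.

-7000

The general term is C(8,j)·(1)^j·(-5x)^(8-j); the x^3 term has j = 5.
C(8,5) = 56.
Coefficient = C(8,5) · (-5)^3 = 56 · (-125) = -7000.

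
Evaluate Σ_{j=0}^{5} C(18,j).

1 + 18 + 153 + 816 + 3060 + 8568 = 12616.

12616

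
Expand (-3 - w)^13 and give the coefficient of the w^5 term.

The general term is C(13,j)·(-3)^j·(-w)^(13-j); the w^5 term has j = 8.
C(13,8) = 1287.
Coefficient = C(13,8) · (-3)^8 · (-1)^5 = 1287 · 6561 · (-1) = -8444007.

-8444007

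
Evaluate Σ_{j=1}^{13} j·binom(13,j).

Since j·C(13,j) = 13·C(12,j−1), the sum is 13·2^12 = 13·4096 = 53248.

53248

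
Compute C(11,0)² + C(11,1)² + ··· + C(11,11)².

705432

By Vandermonde's identity, Σ C(11,k)² = C(22,11) = 705432.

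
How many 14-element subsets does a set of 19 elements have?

C(19,14) = C(19,5) by symmetry.
C(19,5) = (19·18·17·16·15) / 5! = 1395360 / 120 = 11628.

11628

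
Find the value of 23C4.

C(23,4) = (23·22·21·20) / 4! = 212520 / 24 = 8855.

8855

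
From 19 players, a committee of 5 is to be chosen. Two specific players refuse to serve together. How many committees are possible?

10948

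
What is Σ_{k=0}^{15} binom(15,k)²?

155117520

Σ C(15,k)² is the coefficient of x^15 in (1+x)^15(1+x)^15 = (1+x)^30, i.e. C(30,15) = 155117520.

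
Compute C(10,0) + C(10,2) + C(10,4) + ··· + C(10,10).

Half of (1+1)^10 + (1−1)^10 gives the even-index sum: 2^9 = 512.

512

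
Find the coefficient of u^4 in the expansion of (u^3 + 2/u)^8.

1792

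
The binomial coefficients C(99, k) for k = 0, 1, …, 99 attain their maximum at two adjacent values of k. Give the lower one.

For odd n = 99, C(99,k) peaks at k = (n−1)/2 and (n+1)/2; the lower is 49.

49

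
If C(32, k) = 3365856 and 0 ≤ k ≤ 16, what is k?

C(32,k) increases on 0 ≤ k ≤ 16. C(32,6) = 906192 and C(32,7) = 3365856, so k = 7.

7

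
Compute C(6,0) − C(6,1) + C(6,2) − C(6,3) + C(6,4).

5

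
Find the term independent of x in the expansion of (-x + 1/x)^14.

-3432

General term: C(14,j)·(-x)^j·(1/x)^(14-j), with x-exponent 1j − 1(14−j) = 2j − 14.
Set 2j − 14 = 0: j = 7.
C(14,7) = 3432; (-1)^7 = -1; 1^7 = 1.
Coefficient = 3432 · (-1) · 1 = -3432.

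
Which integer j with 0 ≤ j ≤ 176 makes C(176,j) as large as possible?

88

C(176,j) is maximized at j = 176/2 = 88.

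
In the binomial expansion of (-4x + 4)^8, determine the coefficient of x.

-524288

The general term is C(8,j)·(-4x)^j·(4)^(8-j); the x^1 term has j = 1.
C(8,1) = 8.
Coefficient = C(8,1) · (-4)^1 · 4^7 = 8 · (-4) · 16384 = -524288.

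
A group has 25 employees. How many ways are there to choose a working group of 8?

1081575

This is C(25,8) = 1081575.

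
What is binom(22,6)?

74613

C(22,6) = (22·21·20·19·18·17) / 6! = 53721360 / 720 = 74613.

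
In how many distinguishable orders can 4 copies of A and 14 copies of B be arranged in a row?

3060

Choose positions for the A's: C(18,4) = 3060.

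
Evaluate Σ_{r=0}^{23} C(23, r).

8388608

The entries of row 23 sum to 2^23 = 8388608.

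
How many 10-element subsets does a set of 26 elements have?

C(26,10) = (26·25·24·23·22·21·20·19·18·17) / 10! = 19275223968000 / 3628800 = 5311735.

5311735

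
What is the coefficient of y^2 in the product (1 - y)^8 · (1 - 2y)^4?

116

Coefficient of y^2 = Σ_{j} C(8,j)·(-1)^j·C(4,2-j)·(-2)^(2-j) for j from 0 to 2.
= 24 + 64 + 28 = 116.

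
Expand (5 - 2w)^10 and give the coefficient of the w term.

-39062500

The general term is C(10,j)·(5)^j·(-2w)^(10-j); the w^1 term has j = 9.
C(10,9) = 10.
Coefficient = C(10,9) · 5^9 · (-2)^1 = 10 · 1953125 · (-2) = -39062500.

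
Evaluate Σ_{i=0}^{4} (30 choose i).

1 + 30 + 435 + 4060 + 27405 = 31931.

31931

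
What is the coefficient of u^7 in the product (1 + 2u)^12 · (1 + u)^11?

4166778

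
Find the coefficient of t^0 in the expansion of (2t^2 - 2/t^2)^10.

General term: C(10,j)·(2t^2)^j·(-2/t^2)^(10-j), with t-exponent 2j − 2(10−j) = 4j − 20.
Set 4j − 20 = 0: j = 5.
C(10,5) = 252; 2^5 = 32; (-2)^5 = -32.
Coefficient = 252 · 32 · (-32) = -258048.

-258048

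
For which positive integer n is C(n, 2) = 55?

11

n(n−1)/2 = 55 ⇒ n(n−1) = 110. Since 11·10 = 110, n = 11.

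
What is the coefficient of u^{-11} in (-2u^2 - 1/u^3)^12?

25344

General term: C(12,j)·(-2u^2)^j·(-1/u^3)^(12-j), with u-exponent 2j − 3(12−j) = 5j − 36.
Set 5j − 36 = -11: j = 5.
C(12,5) = 792; (-2)^5 = -32; (-1)^7 = -1.
Coefficient = 792 · (-32) · (-1) = 25344.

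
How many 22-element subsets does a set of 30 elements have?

5852925

C(30,22) = C(30,8) by symmetry.
C(30,8) = (30·29·28·27·26·25·24·23) / 8! = 235989936000 / 40320 = 5852925.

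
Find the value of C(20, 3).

1140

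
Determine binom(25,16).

2042975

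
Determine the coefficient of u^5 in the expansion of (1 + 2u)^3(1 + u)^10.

3312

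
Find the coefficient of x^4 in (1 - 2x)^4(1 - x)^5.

501

Coefficient of x^4 = Σ_{j} C(4,j)·(-2)^j·C(5,4-j)·(-1)^(4-j) for j from 0 to 4.
= 5 + 80 + 240 + 160 + 16 = 501.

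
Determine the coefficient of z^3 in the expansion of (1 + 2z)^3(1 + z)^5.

Coefficient of z^3 = Σ_{j} C(3,j)·2^j·C(5,3-j)·1^(3-j) for j from 0 to 3.
= 10 + 60 + 60 + 8 = 138.

138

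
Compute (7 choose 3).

C(7,3) = (7·6·5) / 3! = 210 / 6 = 35.

35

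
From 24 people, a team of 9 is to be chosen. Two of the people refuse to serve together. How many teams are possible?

All 9-subsets: C(24,9) = 1307504. Those containing both fixed elements: C(22,7) = 170544.
1307504 − 170544 = 1136960.

1136960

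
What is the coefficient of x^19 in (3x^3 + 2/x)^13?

270208224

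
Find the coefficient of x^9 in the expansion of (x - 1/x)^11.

General term: C(11,j)·(x)^j·(-1/x)^(11-j), with x-exponent 1j − 1(11−j) = 2j − 11.
Set 2j − 11 = 9: j = 10.
C(11,10) = 11; 1^10 = 1; (-1)^1 = -1.
Coefficient = 11 · 1 · (-1) = -11.

-11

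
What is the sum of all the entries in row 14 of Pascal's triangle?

The entries of row 14 sum to 2^14 = 16384.

16384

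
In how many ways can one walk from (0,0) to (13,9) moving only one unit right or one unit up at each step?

Each path is a sequence of 22 steps with 13 rights: C(22,13) = 497420.

497420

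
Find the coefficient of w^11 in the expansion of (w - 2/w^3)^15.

General term: C(15,j)·(w)^j·(-2/w^3)^(15-j), with w-exponent 1j − 3(15−j) = 4j − 45.
Set 4j − 45 = 11: j = 14.
C(15,14) = 15; 1^14 = 1; (-2)^1 = -2.
Coefficient = 15 · 1 · (-2) = -30.

-30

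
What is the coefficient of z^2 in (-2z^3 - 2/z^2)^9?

General term: C(9,j)·(-2z^3)^j·(-2/z^2)^(9-j), with z-exponent 3j − 2(9−j) = 5j − 18.
Set 5j − 18 = 2: j = 4.
C(9,4) = 126; (-2)^4 = 16; (-2)^5 = -32.
Coefficient = 126 · 16 · (-32) = -64512.

-64512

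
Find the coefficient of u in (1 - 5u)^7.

-35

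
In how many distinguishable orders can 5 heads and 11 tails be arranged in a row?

4368

Choose positions for the heads: C(16,5) = 4368.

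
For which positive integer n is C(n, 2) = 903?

n(n−1)/2 = 903 ⇒ n(n−1) = 1806. Since 43·42 = 1806, n = 43.

43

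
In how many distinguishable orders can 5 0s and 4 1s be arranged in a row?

Choose positions for the 0s: C(9,5) = 126.

126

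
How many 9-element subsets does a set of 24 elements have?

1307504

C(24,9) = (24·23·22·21·20·19·18·17·16) / 9! = 474467051520 / 362880 = 1307504.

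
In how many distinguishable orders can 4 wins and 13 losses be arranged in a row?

Choose positions for the wins: C(17,4) = 2380.

2380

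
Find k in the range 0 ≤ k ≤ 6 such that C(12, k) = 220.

3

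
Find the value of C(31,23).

7888725

C(31,23) = C(31,8) by symmetry.
C(31,8) = (31·30·29·28·27·26·25·24) / 8! = 318073392000 / 40320 = 7888725.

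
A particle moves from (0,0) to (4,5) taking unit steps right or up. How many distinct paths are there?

126

Each path is a sequence of 9 steps with 4 rights: C(9,4) = 126.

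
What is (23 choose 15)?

C(23,15) = C(23,8) by symmetry.
C(23,8) = (23·22·21·20·19·18·17·16) / 8! = 19769460480 / 40320 = 490314.

490314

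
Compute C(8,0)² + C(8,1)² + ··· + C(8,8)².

12870

By Vandermonde's identity, Σ C(8,j)² = C(16,8) = 12870.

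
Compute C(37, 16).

C(37,16) = (37·36·35·34·33·32·31·30·29·28·27·26·25·24·23·22) / 16! = 269397128065642536960000 / 20922789888000 = 12875774670.

12875774670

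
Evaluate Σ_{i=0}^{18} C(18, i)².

9075135300

Σ C(18,i)² is the coefficient of x^18 in (1+x)^18(1+x)^18 = (1+x)^36, i.e. C(36,18) = 9075135300.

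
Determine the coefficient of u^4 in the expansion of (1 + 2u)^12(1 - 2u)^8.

-304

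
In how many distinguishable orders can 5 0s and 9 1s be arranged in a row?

2002

Choose positions for the 0s: C(14,5) = 2002.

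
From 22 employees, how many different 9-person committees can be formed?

This is C(22,9) = 497420.

497420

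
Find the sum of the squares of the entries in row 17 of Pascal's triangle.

2333606220

By Vandermonde's identity, Σ C(17,i)² = C(34,17) = 2333606220.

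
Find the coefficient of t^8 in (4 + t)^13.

The general term is C(13,j)·(4)^j·(t)^(13-j); the t^8 term has j = 5.
C(13,5) = 1287.
Coefficient = C(13,5) · 4^5 = 1287 · 1024 = 1317888.

1317888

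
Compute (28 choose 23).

98280

C(28,23) = C(28,5) by symmetry.
C(28,5) = (28·27·26·25·24) / 5! = 11793600 / 120 = 98280.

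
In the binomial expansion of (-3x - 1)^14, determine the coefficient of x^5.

486486

The general term is C(14,j)·(-3x)^j·(-1)^(14-j); the x^5 term has j = 5.
C(14,5) = 2002.
Coefficient = C(14,5) · (-3)^5 · (-1)^9 = 2002 · (-243) · (-1) = 486486.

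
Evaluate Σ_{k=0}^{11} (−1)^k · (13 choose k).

-12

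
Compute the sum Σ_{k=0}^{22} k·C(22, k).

Differentiating (1+x)^22 and setting x=1: Σ k·C(22,k) = 22·2^21 = 46137344.

46137344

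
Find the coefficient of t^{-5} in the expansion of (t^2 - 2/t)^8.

General term: C(8,j)·(t^2)^j·(-2/t)^(8-j), with t-exponent 2j − 1(8−j) = 3j − 8.
Set 3j − 8 = -5: j = 1.
C(8,1) = 8; 1^1 = 1; (-2)^7 = -128.
Coefficient = 8 · 1 · (-128) = -1024.

-1024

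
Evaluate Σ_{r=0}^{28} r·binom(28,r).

3758096384

Differentiating (1+x)^28 and setting x=1: Σ r·C(28,r) = 28·2^27 = 3758096384.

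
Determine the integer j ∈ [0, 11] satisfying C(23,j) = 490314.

C(23,j) increases on 0 ≤ j ≤ 11. C(23,7) = 245157 and C(23,8) = 490314, so j = 8.

8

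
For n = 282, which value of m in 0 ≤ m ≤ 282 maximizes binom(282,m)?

141

C(282,m) is maximized at m = 282/2 = 141.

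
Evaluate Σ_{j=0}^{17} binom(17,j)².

2333606220

Σ C(17,j)² is the coefficient of x^17 in (1+x)^17(1+x)^17 = (1+x)^34, i.e. C(34,17) = 2333606220.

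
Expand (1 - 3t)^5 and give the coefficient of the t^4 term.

405

The general term is C(5,j)·(1)^j·(-3t)^(5-j); the t^4 term has j = 1.
C(5,1) = 5.
Coefficient = C(5,1) · (-3)^4 = 5 · 81 = 405.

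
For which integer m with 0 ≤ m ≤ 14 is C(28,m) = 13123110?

10

C(28,m) increases on 0 ≤ m ≤ 14. C(28,9) = 6906900 and C(28,10) = 13123110, so m = 10.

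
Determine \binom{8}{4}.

70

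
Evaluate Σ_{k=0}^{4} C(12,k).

794

1 + 12 + 66 + 220 + 495 = 794.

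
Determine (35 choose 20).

3247943160

C(35,20) = C(35,15) by symmetry.
C(35,15) = (35·34·33·32·31·30·29·28·27·26·25·24·23·22·21) / 15! = 4247252019052922880000 / 1307674368000 = 3247943160.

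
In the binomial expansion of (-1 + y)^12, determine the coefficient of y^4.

495

The general term is C(12,j)·(-1)^j·(y)^(12-j); the y^4 term has j = 8.
C(12,8) = 495.
Coefficient = C(12,8) = 495.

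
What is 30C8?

5852925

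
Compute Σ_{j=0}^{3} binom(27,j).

3304

1 + 27 + 351 + 2925 = 3304.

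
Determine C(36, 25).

C(36,25) = C(36,11) by symmetry.
C(36,11) = (36·35·34·33·32·31·30·29·28·27·26) / 11! = 23982224839372800 / 39916800 = 600805296.

600805296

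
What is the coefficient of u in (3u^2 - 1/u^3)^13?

General term: C(13,j)·(3u^2)^j·(-1/u^3)^(13-j), with u-exponent 2j − 3(13−j) = 5j − 39.
Set 5j − 39 = 1: j = 8.
C(13,8) = 1287; 3^8 = 6561; (-1)^5 = -1.
Coefficient = 1287 · 6561 · (-1) = -8444007.

-8444007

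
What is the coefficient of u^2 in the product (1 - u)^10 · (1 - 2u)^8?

317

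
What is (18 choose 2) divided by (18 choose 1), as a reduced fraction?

C(n,k+1)/C(n,k) = (n−k)/(k+1) = (18−1)/(1+1) = 17/2.

17/2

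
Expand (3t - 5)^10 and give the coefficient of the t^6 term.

95681250

The general term is C(10,j)·(3t)^j·(-5)^(10-j); the t^6 term has j = 6.
C(10,6) = 210.
Coefficient = C(10,6) · 3^6 · (-5)^4 = 210 · 729 · 625 = 95681250.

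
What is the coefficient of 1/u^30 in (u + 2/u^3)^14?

General term: C(14,j)·(u)^j·(2/u^3)^(14-j), with u-exponent 1j − 3(14−j) = 4j − 42.
Set 4j − 42 = -30: j = 3.
C(14,3) = 364; 1^3 = 1; 2^11 = 2048.
Coefficient = 364 · 1 · 2048 = 745472.

745472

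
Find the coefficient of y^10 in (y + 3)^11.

The general term is C(11,j)·(y)^j·(3)^(11-j); the y^10 term has j = 10.
C(11,10) = 11.
Coefficient = C(11,10) · 3^1 = 11 · 3 = 33.

33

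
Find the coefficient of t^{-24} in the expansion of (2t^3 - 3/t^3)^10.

-393660

General term: C(10,j)·(2t^3)^j·(-3/t^3)^(10-j), with t-exponent 3j − 3(10−j) = 6j − 30.
Set 6j − 30 = -24: j = 1.
C(10,1) = 10; 2^1 = 2; (-3)^9 = -19683.
Coefficient = 10 · 2 · (-19683) = -393660.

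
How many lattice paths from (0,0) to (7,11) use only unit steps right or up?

31824

Each path is a sequence of 18 steps with 7 rights: C(18,7) = 31824.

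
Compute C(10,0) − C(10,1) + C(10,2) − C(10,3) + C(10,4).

126

The partial alternating sum Σ_{k=0}^{4} (−1)^k C(10,k) = (−1)^4 C(9,4) = 126.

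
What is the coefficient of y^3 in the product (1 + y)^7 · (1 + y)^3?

(1 + y)^7(1 + y)^3 = (1 + y)^10, so the coefficient of y^3 is C(10,3)·1^3 = 120·1 = 120.

120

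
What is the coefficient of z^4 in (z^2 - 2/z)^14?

General term: C(14,j)·(z^2)^j·(-2/z)^(14-j), with z-exponent 2j − 1(14−j) = 3j − 14.
Set 3j − 14 = 4: j = 6.
C(14,6) = 3003; 1^6 = 1; (-2)^8 = 256.
Coefficient = 3003 · 1 · 256 = 768768.

768768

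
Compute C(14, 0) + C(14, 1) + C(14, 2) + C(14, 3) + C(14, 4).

1 + 14 + 91 + 364 + 1001 = 1471.

1471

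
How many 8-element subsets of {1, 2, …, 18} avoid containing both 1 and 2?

35750

All 8-subsets: C(18,8) = 43758. Those containing both fixed elements: C(16,6) = 8008.
43758 − 8008 = 35750.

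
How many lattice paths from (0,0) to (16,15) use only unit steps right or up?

300540195

Each path is a sequence of 31 steps with 16 rights: C(31,16) = 300540195.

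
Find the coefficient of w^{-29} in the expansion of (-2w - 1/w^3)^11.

-22

General term: C(11,j)·(-2w)^j·(-1/w^3)^(11-j), with w-exponent 1j − 3(11−j) = 4j − 33.
Set 4j − 33 = -29: j = 1.
C(11,1) = 11; (-2)^1 = -2; (-1)^10 = 1.
Coefficient = 11 · (-2) · 1 = -22.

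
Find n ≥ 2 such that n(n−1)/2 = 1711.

n(n−1)/2 = 1711 ⇒ n(n−1) = 3422. Since 59·58 = 3422, n = 59.

59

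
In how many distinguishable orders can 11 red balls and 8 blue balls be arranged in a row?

75582

Choose positions for the red balls: C(19,11) = 75582.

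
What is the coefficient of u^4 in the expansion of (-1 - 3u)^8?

The general term is C(8,j)·(-1)^j·(-3u)^(8-j); the u^4 term has j = 4.
C(8,4) = 70.
Coefficient = C(8,4) · (-3)^4 = 70 · 81 = 5670.

5670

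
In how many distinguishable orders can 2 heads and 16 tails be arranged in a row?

153

Choose positions for the heads: C(18,2) = 153.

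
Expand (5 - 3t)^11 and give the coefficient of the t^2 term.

The general term is C(11,j)·(5)^j·(-3t)^(11-j); the t^2 term has j = 9.
C(11,9) = 55.
Coefficient = C(11,9) · 5^9 · (-3)^2 = 55 · 1953125 · 9 = 966796875.

966796875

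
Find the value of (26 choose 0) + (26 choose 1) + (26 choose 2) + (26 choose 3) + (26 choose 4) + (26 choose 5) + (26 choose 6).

1 + 26 + 325 + 2600 + 14950 + 65780 + 230230 = 313912.

313912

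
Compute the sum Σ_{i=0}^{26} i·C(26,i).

872415232

Since i·C(26,i) = 26·C(25,i−1), the sum is 26·2^25 = 26·33554432 = 872415232.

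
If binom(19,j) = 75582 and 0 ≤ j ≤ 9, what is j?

C(19,j) increases on 0 ≤ j ≤ 9. C(19,7) = 50388 and C(19,8) = 75582, so j = 8.

8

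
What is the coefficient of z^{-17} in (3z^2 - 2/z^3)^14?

-249080832

General term: C(14,j)·(3z^2)^j·(-2/z^3)^(14-j), with z-exponent 2j − 3(14−j) = 5j − 42.
Set 5j − 42 = -17: j = 5.
C(14,5) = 2002; 3^5 = 243; (-2)^9 = -512.
Coefficient = 2002 · 243 · (-512) = -249080832.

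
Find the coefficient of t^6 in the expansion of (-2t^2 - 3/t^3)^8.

General term: C(8,j)·(-2t^2)^j·(-3/t^3)^(8-j), with t-exponent 2j − 3(8−j) = 5j − 24.
Set 5j − 24 = 6: j = 6.
C(8,6) = 28; (-2)^6 = 64; (-3)^2 = 9.
Coefficient = 28 · 64 · 9 = 16128.

16128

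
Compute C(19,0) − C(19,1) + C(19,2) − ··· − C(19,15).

The partial alternating sum Σ_{k=0}^{15} (−1)^k C(19,k) = (−1)^15 C(18,15) = -816.

-816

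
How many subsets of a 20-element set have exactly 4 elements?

4845

Choose the 4 positions: C(20,4) = 4845.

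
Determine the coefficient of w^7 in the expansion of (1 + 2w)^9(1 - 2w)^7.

-8960

Coefficient of w^7 = Σ_{j} C(9,j)·2^j·C(7,7-j)·(-2)^(7-j) for j from 0 to 7.
= (-128) + 8064 + (-96768) + 376320 + (-564480) + 338688 + (-75264) + 4608 = -8960.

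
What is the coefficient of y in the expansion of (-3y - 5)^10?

The general term is C(10,j)·(-3y)^j·(-5)^(10-j); the y^1 term has j = 1.
C(10,1) = 10.
Coefficient = C(10,1) · (-3)^1 · (-5)^9 = 10 · (-3) · (-1953125) = 58593750.

58593750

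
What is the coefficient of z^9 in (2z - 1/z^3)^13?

-53248

General term: C(13,j)·(2z)^j·(-1/z^3)^(13-j), with z-exponent 1j − 3(13−j) = 4j − 39.
Set 4j − 39 = 9: j = 12.
C(13,12) = 13; 2^12 = 4096; (-1)^1 = -1.
Coefficient = 13 · 4096 · (-1) = -53248.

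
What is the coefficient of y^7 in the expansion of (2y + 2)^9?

18432

The general term is C(9,j)·(2y)^j·(2)^(9-j); the y^7 term has j = 7.
C(9,7) = 36.
Coefficient = C(9,7) · 2^7 · 2^2 = 36 · 128 · 4 = 18432.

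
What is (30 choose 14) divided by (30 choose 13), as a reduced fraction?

17/14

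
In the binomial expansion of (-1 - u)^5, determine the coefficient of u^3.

The general term is C(5,j)·(-1)^j·(-u)^(5-j); the u^3 term has j = 2.
C(5,2) = 10.
Coefficient = C(5,2) · (-1)^3 = 10 · (-1) = -10.

-10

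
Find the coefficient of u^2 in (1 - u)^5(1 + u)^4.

Coefficient of u^2 = Σ_{j} C(5,j)·(-1)^j·C(4,2-j)·1^(2-j) for j from 0 to 2.
= 6 + (-20) + 10 = -4.

-4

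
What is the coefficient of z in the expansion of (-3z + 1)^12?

The general term is C(12,j)·(-3z)^j·(1)^(12-j); the z^1 term has j = 1.
C(12,1) = 12.
Coefficient = C(12,1) · (-3)^1 = 12 · (-3) = -36.

-36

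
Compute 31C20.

84672315

C(31,20) = C(31,11) by symmetry.
C(31,11) = (31·30·29·28·27·26·25·24·23·22·21) / 11! = 3379847863392000 / 39916800 = 84672315.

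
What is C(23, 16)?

C(23,16) = C(23,7) by symmetry.
C(23,7) = (23·22·21·20·19·18·17) / 7! = 1235591280 / 5040 = 245157.

245157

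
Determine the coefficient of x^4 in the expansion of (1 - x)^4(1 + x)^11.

-43

Coefficient of x^4 = Σ_{j} C(4,j)·(-1)^j·C(11,4-j)·1^(4-j) for j from 0 to 4.
= 330 + (-660) + 330 + (-44) + 1 = -43.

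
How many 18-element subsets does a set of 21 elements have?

C(21,18) = C(21,3) by symmetry.
C(21,3) = (21·20·19) / 3! = 7980 / 6 = 1330.

1330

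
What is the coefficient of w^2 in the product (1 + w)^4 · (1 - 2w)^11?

138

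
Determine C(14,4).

1001

C(14,4) = (14·13·12·11) / 4! = 24024 / 24 = 1001.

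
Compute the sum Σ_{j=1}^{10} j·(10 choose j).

5120

Since j·C(10,j) = 10·C(9,j−1), the sum is 10·2^9 = 10·512 = 5120.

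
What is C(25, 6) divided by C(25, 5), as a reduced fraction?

C(n,k+1)/C(n,k) = (n−k)/(k+1) = (25−5)/(5+1) = 20/6 = 10/3.

10/3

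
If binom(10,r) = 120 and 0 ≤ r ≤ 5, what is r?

C(10,r) increases on 0 ≤ r ≤ 5. C(10,2) = 45 and C(10,3) = 120, so r = 3.

3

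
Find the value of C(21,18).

1330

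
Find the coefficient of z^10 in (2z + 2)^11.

The general term is C(11,j)·(2z)^j·(2)^(11-j); the z^10 term has j = 10.
C(11,10) = 11.
Coefficient = C(11,10) · 2^10 · 2^1 = 11 · 1024 · 2 = 22528.

22528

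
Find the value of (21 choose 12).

293930

C(21,12) = C(21,9) by symmetry.
C(21,9) = (21·20·19·18·17·16·15·14·13) / 9! = 106661318400 / 362880 = 293930.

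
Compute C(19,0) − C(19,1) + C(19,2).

153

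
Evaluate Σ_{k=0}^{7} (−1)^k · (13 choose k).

-792

The partial alternating sum Σ_{k=0}^{7} (−1)^k C(13,k) = (−1)^7 C(12,7) = -792.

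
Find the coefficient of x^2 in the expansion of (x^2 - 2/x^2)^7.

-280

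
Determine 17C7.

19448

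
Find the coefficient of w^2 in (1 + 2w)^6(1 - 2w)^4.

-12

Coefficient of w^2 = Σ_{j} C(6,j)·2^j·C(4,2-j)·(-2)^(2-j) for j from 0 to 2.
= 24 + (-96) + 60 = -12.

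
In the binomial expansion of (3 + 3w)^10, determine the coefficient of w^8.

2657205

The general term is C(10,j)·(3)^j·(3w)^(10-j); the w^8 term has j = 2.
C(10,2) = 45.
Coefficient = C(10,2) · 3^2 · 3^8 = 45 · 9 · 6561 = 2657205.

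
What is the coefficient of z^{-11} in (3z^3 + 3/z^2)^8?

General term: C(8,j)·(3z^3)^j·(3/z^2)^(8-j), with z-exponent 3j − 2(8−j) = 5j − 16.
Set 5j − 16 = -11: j = 1.
C(8,1) = 8; 3^1 = 3; 3^7 = 2187.
Coefficient = 8 · 3 · 2187 = 52488.

52488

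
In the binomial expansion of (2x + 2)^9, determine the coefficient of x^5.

The general term is C(9,j)·(2x)^j·(2)^(9-j); the x^5 term has j = 5.
C(9,5) = 126.
Coefficient = C(9,5) · 2^5 · 2^4 = 126 · 32 · 16 = 64512.

64512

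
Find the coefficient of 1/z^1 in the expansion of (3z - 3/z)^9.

General term: C(9,j)·(3z)^j·(-3/z)^(9-j), with z-exponent 1j − 1(9−j) = 2j − 9.
Set 2j − 9 = -1: j = 4.
C(9,4) = 126; 3^4 = 81; (-3)^5 = -243.
Coefficient = 126 · 81 · (-243) = -2480058.

-2480058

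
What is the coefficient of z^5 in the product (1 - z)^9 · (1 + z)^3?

36

Coefficient of z^5 = Σ_{j} C(9,j)·(-1)^j·C(3,5-j)·1^(5-j) for j from 2 to 5.
= 36 + (-252) + 378 + (-126) = 36.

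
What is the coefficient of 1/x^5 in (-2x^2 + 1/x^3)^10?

General term: C(10,j)·(-2x^2)^j·(1/x^3)^(10-j), with x-exponent 2j − 3(10−j) = 5j − 30.
Set 5j − 30 = -5: j = 5.
C(10,5) = 252; (-2)^5 = -32; 1^5 = 1.
Coefficient = 252 · (-32) · 1 = -8064.

-8064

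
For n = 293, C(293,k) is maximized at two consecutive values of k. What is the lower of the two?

146

For odd n = 293, C(293,k) peaks at k = (n−1)/2 and (n+1)/2; the lower is 146.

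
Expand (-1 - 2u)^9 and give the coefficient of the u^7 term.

-4608

The general term is C(9,j)·(-1)^j·(-2u)^(9-j); the u^7 term has j = 2.
C(9,2) = 36.
Coefficient = C(9,2) · (-2)^7 = 36 · (-128) = -4608.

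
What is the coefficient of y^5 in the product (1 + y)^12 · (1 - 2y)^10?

Coefficient of y^5 = Σ_{j} C(12,j)·1^j·C(10,5-j)·(-2)^(5-j) for j from 0 to 5.
= (-8064) + 40320 + (-63360) + 39600 + (-9900) + 792 = -612.

-612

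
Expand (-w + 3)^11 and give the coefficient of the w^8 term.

The general term is C(11,j)·(-w)^j·(3)^(11-j); the w^8 term has j = 8.
C(11,8) = 165.
Coefficient = C(11,8) · 3^3 = 165 · 27 = 4455.

4455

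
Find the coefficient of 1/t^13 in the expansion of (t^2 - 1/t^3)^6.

General term: C(6,j)·(t^2)^j·(-1/t^3)^(6-j), with t-exponent 2j − 3(6−j) = 5j − 18.
Set 5j − 18 = -13: j = 1.
C(6,1) = 6; 1^1 = 1; (-1)^5 = -1.
Coefficient = 6 · 1 · (-1) = -6.

-6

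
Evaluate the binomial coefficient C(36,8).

C(36,8) = (36·35·34·33·32·31·30·29) / 8! = 1220096908800 / 40320 = 30260340.

30260340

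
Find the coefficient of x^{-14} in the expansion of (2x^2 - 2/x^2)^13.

2342912

General term: C(13,j)·(2x^2)^j·(-2/x^2)^(13-j), with x-exponent 2j − 2(13−j) = 4j − 26.
Set 4j − 26 = -14: j = 3.
C(13,3) = 286; 2^3 = 8; (-2)^10 = 1024.
Coefficient = 286 · 8 · 1024 = 2342912.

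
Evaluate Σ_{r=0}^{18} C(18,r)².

9075135300

By Vandermonde's identity, Σ C(18,r)² = C(36,18) = 9075135300.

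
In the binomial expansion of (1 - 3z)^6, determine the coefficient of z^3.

-540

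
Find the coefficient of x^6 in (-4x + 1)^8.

The general term is C(8,j)·(-4x)^j·(1)^(8-j); the x^6 term has j = 6.
C(8,6) = 28.
Coefficient = C(8,6) · (-4)^6 = 28 · 4096 = 114688.

114688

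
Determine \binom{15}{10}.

3003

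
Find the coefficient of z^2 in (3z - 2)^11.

The general term is C(11,j)·(3z)^j·(-2)^(11-j); the z^2 term has j = 2.
C(11,2) = 55.
Coefficient = C(11,2) · 3^2 · (-2)^9 = 55 · 9 · (-512) = -253440.

-253440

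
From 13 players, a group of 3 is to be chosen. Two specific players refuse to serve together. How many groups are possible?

All 3-subsets: C(13,3) = 286. Those containing both fixed elements: C(11,1) = 11.
286 − 11 = 275.

275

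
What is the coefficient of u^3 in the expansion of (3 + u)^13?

The general term is C(13,j)·(3)^j·(u)^(13-j); the u^3 term has j = 10.
C(13,10) = 286.
Coefficient = C(13,10) · 3^10 = 286 · 59049 = 16888014.

16888014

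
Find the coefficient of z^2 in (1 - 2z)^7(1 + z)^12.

Coefficient of z^2 = Σ_{j} C(7,j)·(-2)^j·C(12,2-j)·1^(2-j) for j from 0 to 2.
= 66 + (-168) + 84 = -18.

-18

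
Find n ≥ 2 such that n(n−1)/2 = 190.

20

n(n−1)/2 = 190 ⇒ n(n−1) = 380. Since 20·19 = 380, n = 20.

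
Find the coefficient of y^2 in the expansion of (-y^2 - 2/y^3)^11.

General term: C(11,j)·(-y^2)^j·(-2/y^3)^(11-j), with y-exponent 2j − 3(11−j) = 5j − 33.
Set 5j − 33 = 2: j = 7.
C(11,7) = 330; (-1)^7 = -1; (-2)^4 = 16.
Coefficient = 330 · (-1) · 16 = -5280.

-5280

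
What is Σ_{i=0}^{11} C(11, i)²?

705432

By Vandermonde's identity, Σ C(11,i)² = C(22,11) = 705432.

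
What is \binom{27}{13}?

20058300

C(27,13) = (27·26·25·24·23·22·21·20·19·18·17·16·15) / 13! = 124903451312640000 / 6227020800 = 20058300.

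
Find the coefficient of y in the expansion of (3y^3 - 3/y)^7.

-45927

General term: C(7,j)·(3y^3)^j·(-3/y)^(7-j), with y-exponent 3j − 1(7−j) = 4j − 7.
Set 4j − 7 = 1: j = 2.
C(7,2) = 21; 3^2 = 9; (-3)^5 = -243.
Coefficient = 21 · 9 · (-243) = -45927.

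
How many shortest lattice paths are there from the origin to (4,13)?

Each path is a sequence of 17 steps with 4 rights: C(17,4) = 2380.

2380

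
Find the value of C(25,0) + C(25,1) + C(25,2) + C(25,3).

1 + 25 + 300 + 2300 = 2626.

2626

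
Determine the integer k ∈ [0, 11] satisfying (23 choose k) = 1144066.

10

C(23,k) increases on 0 ≤ k ≤ 11. C(23,9) = 817190 and C(23,10) = 1144066, so k = 10.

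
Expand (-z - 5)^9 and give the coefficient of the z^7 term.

-900

The general term is C(9,j)·(-z)^j·(-5)^(9-j); the z^7 term has j = 7.
C(9,7) = 36.
Coefficient = C(9,7) · (-1)^7 · (-5)^2 = 36 · (-1) · 25 = -900.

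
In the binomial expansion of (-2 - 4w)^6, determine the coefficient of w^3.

The general term is C(6,j)·(-2)^j·(-4w)^(6-j); the w^3 term has j = 3.
C(6,3) = 20.
Coefficient = C(6,3) · (-2)^3 · (-4)^3 = 20 · (-8) · (-64) = 10240.

10240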